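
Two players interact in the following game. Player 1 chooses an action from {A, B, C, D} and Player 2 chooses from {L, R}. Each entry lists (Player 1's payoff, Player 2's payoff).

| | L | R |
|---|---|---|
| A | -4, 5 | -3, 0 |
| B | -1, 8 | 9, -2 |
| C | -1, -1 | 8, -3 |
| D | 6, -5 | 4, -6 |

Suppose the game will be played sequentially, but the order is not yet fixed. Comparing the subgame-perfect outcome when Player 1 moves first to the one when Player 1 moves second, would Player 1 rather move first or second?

If Player 1 leads: Player 2's best replies are A→L, B→L, C→L, D→L; Player 1's induced payoffs -4, -1, -1, 6; outcome (D, L), payoffs (6, -5).
If Player 2 leads: Player 1's best replies are L→D, R→B; Player 2's induced payoffs -5, -2; outcome (B, R), payoffs (9, -2).
Player 1 gets 6 moving first and 9 moving second, so Player 1 prefers to move second.

second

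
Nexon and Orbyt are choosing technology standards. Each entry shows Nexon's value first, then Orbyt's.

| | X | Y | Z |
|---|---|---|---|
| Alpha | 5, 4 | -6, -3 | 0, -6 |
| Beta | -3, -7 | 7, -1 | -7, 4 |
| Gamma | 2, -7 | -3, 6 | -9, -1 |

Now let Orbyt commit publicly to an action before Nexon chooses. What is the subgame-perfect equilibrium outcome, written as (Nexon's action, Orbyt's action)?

Work backward from Nexon's decision.
- X → Nexon plays Alpha (best of 5, -3, 2); Orbyt gets 4.
- Y → Nexon plays Beta (best of -6, 7, -3); Orbyt gets -1.
- Z → Nexon plays Alpha (best of 0, -7, -9); Orbyt gets -6.
Orbyt's induced payoffs are 4, -1, -6, so Orbyt commits to X. Subgame-perfect outcome: (Alpha, X) with payoffs (5, 4).

(Alpha, X)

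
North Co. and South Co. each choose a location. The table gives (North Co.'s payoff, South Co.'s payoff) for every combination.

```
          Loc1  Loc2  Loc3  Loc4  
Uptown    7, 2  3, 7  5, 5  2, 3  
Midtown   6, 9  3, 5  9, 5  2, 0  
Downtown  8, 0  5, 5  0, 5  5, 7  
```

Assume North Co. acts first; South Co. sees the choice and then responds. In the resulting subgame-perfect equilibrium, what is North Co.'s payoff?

Backward induction with North Co. moving first.
- Uptown: South Co. compares 2, 7, 5, 3 and picks Loc2; North Co. would get 3.
- Midtown: South Co. compares 9, 5, 5, 0 and picks Loc1; North Co. would get 6.
- Downtown: South Co. compares 0, 5, 5, 7 and picks Loc4; North Co. would get 5.
Maximizing over 3, 6, 5, North Co. chooses Midtown. Subgame-perfect outcome: (Midtown, Loc1) with payoffs (6, 9).

6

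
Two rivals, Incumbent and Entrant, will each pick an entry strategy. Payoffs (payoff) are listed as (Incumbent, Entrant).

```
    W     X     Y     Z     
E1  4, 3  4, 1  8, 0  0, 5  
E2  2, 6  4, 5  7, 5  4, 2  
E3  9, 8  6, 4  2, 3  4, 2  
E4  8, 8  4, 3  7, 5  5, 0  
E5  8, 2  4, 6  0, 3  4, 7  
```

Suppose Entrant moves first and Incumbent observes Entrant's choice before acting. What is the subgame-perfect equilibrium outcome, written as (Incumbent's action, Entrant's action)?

(E3, W)

Incumbent best-responds to each possible Entrant move:
- W: BR = E3, leader payoff 8.
- X: BR = E3, leader payoff 4.
- Y: BR = E1, leader payoff 0.
- Z: BR = E4, leader payoff 0.
Maximizing over 8, 4, 0, 0, Entrant chooses W. Subgame-perfect outcome: (E3, W) with payoffs (9, 8).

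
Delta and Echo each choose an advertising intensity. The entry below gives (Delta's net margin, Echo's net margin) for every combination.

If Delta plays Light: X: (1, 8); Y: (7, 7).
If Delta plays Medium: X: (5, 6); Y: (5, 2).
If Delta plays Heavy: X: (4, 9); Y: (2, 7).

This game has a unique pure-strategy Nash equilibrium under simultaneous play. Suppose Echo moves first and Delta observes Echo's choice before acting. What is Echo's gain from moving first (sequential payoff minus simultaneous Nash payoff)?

1

Backward induction with Echo moving first.
- X: BR = Medium, leader payoff 6.
- Y: BR = Light, leader payoff 7.
Among 6, 7, the best is 7 at Y. Subgame-perfect outcome: (Light, Y) with payoffs (7, 7).
For the simultaneous game, intersect best replies.
Delta's best replies: X→Medium; Y→Light.
Echo's best replies: Light→X; Medium→X; Heavy→X.
The unique mutual best reply is (Medium, X), giving (5, 6).
Echo's commitment gain: 7 − 6 = 1.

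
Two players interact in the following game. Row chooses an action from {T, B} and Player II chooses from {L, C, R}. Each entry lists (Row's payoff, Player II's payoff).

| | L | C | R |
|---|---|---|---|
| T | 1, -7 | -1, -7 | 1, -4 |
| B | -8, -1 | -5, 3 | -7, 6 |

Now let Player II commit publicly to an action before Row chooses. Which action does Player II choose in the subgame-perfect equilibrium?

R

Work backward from Row's decision.
- L: Row compares 1, -8 and picks T; Player II would get -7.
- C: Row compares -1, -5 and picks T; Player II would get -7.
- R: Row compares 1, -7 and picks T; Player II would get -4.
Maximizing over -7, -7, -4, Player II chooses R. Subgame-perfect outcome: (T, R) with payoffs (1, -4).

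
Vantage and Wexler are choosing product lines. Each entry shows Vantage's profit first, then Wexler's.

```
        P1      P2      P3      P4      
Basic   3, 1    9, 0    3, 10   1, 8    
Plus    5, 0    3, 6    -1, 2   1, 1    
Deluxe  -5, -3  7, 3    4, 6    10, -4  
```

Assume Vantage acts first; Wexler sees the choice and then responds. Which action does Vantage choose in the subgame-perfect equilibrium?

Deluxe

Solve by backward induction (Vantage leads).
- Basic: Wexler compares 1, 0, 10, 8 and picks P3; Vantage would get 3.
- Plus: Wexler compares 0, 6, 2, 1 and picks P2; Vantage would get 3.
- Deluxe: Wexler compares -3, 3, 6, -4 and picks P3; Vantage would get 4.
Maximizing over 3, 3, 4, Vantage chooses Deluxe. Subgame-perfect outcome: (Deluxe, P3) with payoffs (4, 6).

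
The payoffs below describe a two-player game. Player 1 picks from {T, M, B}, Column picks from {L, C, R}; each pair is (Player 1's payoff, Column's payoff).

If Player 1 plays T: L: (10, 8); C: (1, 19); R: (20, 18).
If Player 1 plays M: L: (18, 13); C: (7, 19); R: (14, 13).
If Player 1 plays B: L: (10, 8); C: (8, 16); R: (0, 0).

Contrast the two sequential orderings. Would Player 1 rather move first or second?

If Player 1 leads: Column's best replies are T→C, M→C, B→C; Player 1's induced payoffs 1, 7, 8; outcome (B, C), payoffs (8, 16).
If Column leads: Player 1's best replies are L→M, C→B, R→T; Column's induced payoffs 13, 16, 18; outcome (T, R), payoffs (20, 18).
Player 1 gets 8 moving first and 20 moving second, so Player 1 prefers to move second.

second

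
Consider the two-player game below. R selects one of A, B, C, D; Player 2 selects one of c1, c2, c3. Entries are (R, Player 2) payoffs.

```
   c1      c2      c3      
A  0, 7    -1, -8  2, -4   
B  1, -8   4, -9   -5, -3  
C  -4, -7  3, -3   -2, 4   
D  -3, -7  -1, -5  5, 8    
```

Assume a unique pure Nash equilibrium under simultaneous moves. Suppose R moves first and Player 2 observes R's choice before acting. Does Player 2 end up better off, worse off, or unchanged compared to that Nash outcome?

unchanged

Backward induction with R moving first.
- A → Player 2 plays c1 (best of 7, -8, -4); R gets 0.
- B → Player 2 plays c3 (best of -8, -9, -3); R gets -5.
- C → Player 2 plays c3 (best of -7, -3, 4); R gets -2.
- D → Player 2 plays c3 (best of -7, -5, 8); R gets 5.
Maximizing over 0, -5, -2, 5, R chooses D. Subgame-perfect outcome: (D, c3) with payoffs (5, 8).
Now find the simultaneous Nash equilibrium.
R's best replies: c1→B; c2→B; c3→D.
Player 2's best replies: A→c1; B→c3; C→c3; D→c3.
Only (D, c3) has each player best-responding; Nash payoffs (5, 8).
Player 2 earns 8 sequentially versus 8 at the Nash outcome: unchanged.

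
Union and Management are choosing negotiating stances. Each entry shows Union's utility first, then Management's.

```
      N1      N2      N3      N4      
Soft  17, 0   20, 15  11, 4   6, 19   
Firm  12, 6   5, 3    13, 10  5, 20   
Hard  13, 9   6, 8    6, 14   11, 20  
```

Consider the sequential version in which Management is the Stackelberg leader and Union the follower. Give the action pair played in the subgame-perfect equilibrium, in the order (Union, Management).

Backward induction with Management moving first.
- N1 → Union plays Soft (best of 17, 12, 13); Management gets 0.
- N2 → Union plays Soft (best of 20, 5, 6); Management gets 15.
- N3 → Union plays Firm (best of 11, 13, 6); Management gets 10.
- N4 → Union plays Hard (best of 6, 5, 11); Management gets 20.
Maximizing over 0, 15, 10, 20, Management chooses N4. Subgame-perfect outcome: (Hard, N4) with payoffs (11, 20).

(Hard, N4)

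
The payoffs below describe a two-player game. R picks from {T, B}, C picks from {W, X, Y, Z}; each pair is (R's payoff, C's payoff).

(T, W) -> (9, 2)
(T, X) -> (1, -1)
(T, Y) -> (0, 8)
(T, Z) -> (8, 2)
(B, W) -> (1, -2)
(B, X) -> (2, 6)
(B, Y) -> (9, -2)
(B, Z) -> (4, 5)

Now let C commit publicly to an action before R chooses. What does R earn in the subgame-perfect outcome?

2

R best-responds to each possible C move:
- W: R compares 9, 1 and picks T; C would get 2.
- X: R compares 1, 2 and picks B; C would get 6.
- Y: R compares 0, 9 and picks B; C would get -2.
- Z: R compares 8, 4 and picks T; C would get 2.
C's induced payoffs are 2, 6, -2, 2, so C commits to X. Subgame-perfect outcome: (B, X) with payoffs (2, 6).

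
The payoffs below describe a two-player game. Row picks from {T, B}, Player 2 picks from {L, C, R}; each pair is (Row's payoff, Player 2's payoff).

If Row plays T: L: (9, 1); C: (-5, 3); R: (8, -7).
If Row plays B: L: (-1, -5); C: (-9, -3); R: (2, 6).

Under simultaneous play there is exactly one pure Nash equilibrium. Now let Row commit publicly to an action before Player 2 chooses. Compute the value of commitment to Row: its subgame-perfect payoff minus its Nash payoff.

Backward induction with Row moving first.
- T: BR = C, leader payoff -5.
- B: BR = R, leader payoff 2.
Row's induced payoffs are -5, 2, so Row commits to B. Subgame-perfect outcome: (B, R) with payoffs (2, 6).
Under simultaneous play:
Row's best replies: L→T; C→T; R→T.
Player 2's best replies: T→C; B→R.
The unique mutual best reply is (T, C), giving (-5, 3).
Row's commitment gain: 2 − -5 = 7.

7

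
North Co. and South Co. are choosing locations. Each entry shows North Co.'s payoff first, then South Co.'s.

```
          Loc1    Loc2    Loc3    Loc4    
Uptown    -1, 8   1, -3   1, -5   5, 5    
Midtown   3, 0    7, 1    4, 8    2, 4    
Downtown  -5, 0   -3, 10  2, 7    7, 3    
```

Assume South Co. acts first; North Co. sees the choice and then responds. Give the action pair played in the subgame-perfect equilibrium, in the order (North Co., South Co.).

Backward induction with South Co. moving first.
- Loc1: BR = Midtown, leader payoff 0.
- Loc2: BR = Midtown, leader payoff 1.
- Loc3: BR = Midtown, leader payoff 8.
- Loc4: BR = Downtown, leader payoff 3.
South Co.'s induced payoffs are 0, 1, 8, 3, so South Co. commits to Loc3. Subgame-perfect outcome: (Midtown, Loc3) with payoffs (4, 8).

(Midtown, Loc3)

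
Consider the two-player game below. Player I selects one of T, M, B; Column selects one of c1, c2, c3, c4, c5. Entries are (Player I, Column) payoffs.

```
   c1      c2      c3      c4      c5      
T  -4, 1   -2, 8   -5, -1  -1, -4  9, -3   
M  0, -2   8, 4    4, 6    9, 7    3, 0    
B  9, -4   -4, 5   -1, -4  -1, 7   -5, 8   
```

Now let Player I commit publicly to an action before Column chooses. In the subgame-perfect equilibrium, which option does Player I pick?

M

Work backward from Column's decision.
- T: BR = c2, leader payoff -2.
- M: BR = c4, leader payoff 9.
- B: BR = c5, leader payoff -5.
Maximizing over -2, 9, -5, Player I chooses M. Subgame-perfect outcome: (M, c4) with payoffs (9, 7).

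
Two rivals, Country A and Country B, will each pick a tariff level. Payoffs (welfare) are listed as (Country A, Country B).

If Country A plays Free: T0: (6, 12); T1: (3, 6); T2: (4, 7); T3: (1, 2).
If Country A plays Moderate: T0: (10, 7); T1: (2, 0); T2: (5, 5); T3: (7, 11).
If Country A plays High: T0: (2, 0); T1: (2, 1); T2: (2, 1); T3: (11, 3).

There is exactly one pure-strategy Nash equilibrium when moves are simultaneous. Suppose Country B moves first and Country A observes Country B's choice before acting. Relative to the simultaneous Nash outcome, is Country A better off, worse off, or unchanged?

worse off

Solve by backward induction (Country B leads).
- T0: Country A compares 6, 10, 2 and picks Moderate; Country B would get 7.
- T1: Country A compares 3, 2, 2 and picks Free; Country B would get 6.
- T2: Country A compares 4, 5, 2 and picks Moderate; Country B would get 5.
- T3: Country A compares 1, 7, 11 and picks High; Country B would get 3.
Among 7, 6, 5, 3, the best is 7 at T0. Subgame-perfect outcome: (Moderate, T0) with payoffs (10, 7).
For the simultaneous game, intersect best replies.
Country A's best replies: T0→Moderate; T1→Free; T2→Moderate; T3→High.
Country B's best replies: Free→T0; Moderate→T3; High→T3.
The unique mutual best reply is (High, T3), giving (11, 3).
Country A earns 10 sequentially versus 11 at the Nash outcome: worse off.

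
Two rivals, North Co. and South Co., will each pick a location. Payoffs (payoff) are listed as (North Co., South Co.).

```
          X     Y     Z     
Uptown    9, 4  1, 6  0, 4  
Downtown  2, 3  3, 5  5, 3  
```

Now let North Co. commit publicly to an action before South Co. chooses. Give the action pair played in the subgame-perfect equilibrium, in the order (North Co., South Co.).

South Co. best-responds to each possible North Co. move:
- Uptown: South Co. compares 4, 6, 4 and picks Y; North Co. would get 1.
- Downtown: South Co. compares 3, 5, 3 and picks Y; North Co. would get 3.
Maximizing over 1, 3, North Co. chooses Downtown. Subgame-perfect outcome: (Downtown, Y) with payoffs (3, 5).

(Downtown, Y)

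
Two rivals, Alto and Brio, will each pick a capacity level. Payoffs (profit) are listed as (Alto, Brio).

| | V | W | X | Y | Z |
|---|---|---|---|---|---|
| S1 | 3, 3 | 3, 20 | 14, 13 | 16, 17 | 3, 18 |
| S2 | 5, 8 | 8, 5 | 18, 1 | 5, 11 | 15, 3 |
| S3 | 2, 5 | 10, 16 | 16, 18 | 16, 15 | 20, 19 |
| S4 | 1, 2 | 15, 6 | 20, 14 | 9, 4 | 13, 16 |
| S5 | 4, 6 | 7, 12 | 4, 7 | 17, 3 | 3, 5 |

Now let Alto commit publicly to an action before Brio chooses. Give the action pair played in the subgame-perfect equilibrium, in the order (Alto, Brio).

(S3, Z)

Brio best-responds to each possible Alto move:
- S1: BR = W, leader payoff 3.
- S2: BR = Y, leader payoff 5.
- S3: BR = Z, leader payoff 20.
- S4: BR = Z, leader payoff 13.
- S5: BR = W, leader payoff 7.
Maximizing over 3, 5, 20, 13, 7, Alto chooses S3. Subgame-perfect outcome: (S3, Z) with payoffs (20, 19).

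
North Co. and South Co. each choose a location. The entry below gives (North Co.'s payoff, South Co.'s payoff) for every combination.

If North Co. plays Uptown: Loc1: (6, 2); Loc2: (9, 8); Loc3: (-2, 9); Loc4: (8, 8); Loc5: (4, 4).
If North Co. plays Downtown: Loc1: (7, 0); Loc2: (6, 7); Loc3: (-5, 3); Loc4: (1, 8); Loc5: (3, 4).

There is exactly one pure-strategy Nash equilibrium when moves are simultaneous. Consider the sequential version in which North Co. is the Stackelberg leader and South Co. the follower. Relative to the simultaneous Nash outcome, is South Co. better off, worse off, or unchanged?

Work backward from South Co.'s decision.
- Uptown: South Co. compares 2, 8, 9, 8, 4 and picks Loc3; North Co. would get -2.
- Downtown: South Co. compares 0, 7, 3, 8, 4 and picks Loc4; North Co. would get 1.
North Co.'s induced payoffs are -2, 1, so North Co. commits to Downtown. Subgame-perfect outcome: (Downtown, Loc4) with payoffs (1, 8).
Now find the simultaneous Nash equilibrium.
North Co.'s best replies: Loc1→Downtown; Loc2→Uptown; Loc3→Uptown; Loc4→Uptown; Loc5→Uptown.
South Co.'s best replies: Uptown→Loc3; Downtown→Loc4.
Only (Uptown, Loc3) has each player best-responding; Nash payoffs (-2, 9).
South Co. earns 8 sequentially versus 9 at the Nash outcome: worse off.

worse off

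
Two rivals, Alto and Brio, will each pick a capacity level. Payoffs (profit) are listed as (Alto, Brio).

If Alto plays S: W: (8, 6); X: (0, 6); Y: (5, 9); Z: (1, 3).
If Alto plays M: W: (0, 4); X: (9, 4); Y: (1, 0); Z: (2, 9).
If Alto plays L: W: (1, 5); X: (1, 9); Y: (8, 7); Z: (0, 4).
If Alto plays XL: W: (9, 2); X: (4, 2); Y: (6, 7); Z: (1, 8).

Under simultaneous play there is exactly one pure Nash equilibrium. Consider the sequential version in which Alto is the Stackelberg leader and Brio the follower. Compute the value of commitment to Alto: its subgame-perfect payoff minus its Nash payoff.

3

Brio best-responds to each possible Alto move:
- S: BR = Y, leader payoff 5.
- M: BR = Z, leader payoff 2.
- L: BR = X, leader payoff 1.
- XL: BR = Z, leader payoff 1.
Alto's induced payoffs are 5, 2, 1, 1, so Alto commits to S. Subgame-perfect outcome: (S, Y) with payoffs (5, 9).
Now find the simultaneous Nash equilibrium.
Alto's best replies: W→XL; X→M; Y→L; Z→M.
Brio's best replies: S→Y; M→Z; L→X; XL→Z.
Only (M, Z) has each player best-responding; Nash payoffs (2, 9).
Alto's commitment gain: 5 − 2 = 3.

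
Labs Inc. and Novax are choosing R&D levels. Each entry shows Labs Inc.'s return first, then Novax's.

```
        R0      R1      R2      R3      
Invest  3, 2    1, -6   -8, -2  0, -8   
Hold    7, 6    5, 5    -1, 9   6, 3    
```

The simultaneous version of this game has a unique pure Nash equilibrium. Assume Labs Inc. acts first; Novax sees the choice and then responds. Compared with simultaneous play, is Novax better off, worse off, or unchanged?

Novax best-responds to each possible Labs Inc. move:
- Invest: Novax compares 2, -6, -2, -8 and picks R0; Labs Inc. would get 3.
- Hold: Novax compares 6, 5, 9, 3 and picks R2; Labs Inc. would get -1.
Among 3, -1, the best is 3 at Invest. Subgame-perfect outcome: (Invest, R0) with payoffs (3, 2).
For the simultaneous game, intersect best replies.
Labs Inc.'s best replies: R0→Hold; R1→Hold; R2→Hold; R3→Hold.
Novax's best replies: Invest→R0; Hold→R2.
The unique mutual best reply is (Hold, R2), giving (-1, 9).
Novax earns 2 sequentially versus 9 at the Nash outcome: worse off.

worse off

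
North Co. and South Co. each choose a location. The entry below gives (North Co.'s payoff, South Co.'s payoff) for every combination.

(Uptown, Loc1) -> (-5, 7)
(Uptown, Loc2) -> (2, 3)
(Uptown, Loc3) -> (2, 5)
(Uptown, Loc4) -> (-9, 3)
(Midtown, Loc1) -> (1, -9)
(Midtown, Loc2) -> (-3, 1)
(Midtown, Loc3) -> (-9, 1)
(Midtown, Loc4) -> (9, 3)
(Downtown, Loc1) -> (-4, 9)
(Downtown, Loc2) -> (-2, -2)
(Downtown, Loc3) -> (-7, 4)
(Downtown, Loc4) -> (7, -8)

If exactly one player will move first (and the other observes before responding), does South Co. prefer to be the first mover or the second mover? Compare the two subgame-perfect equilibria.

If North Co. leads: South Co.'s best replies are Uptown→Loc1, Midtown→Loc4, Downtown→Loc1; North Co.'s induced payoffs -5, 9, -4; outcome (Midtown, Loc4), payoffs (9, 3).
If South Co. leads: North Co.'s best replies are Loc1→Midtown, Loc2→Uptown, Loc3→Uptown, Loc4→Midtown; South Co.'s induced payoffs -9, 3, 5, 3; outcome (Uptown, Loc3), payoffs (2, 5).
South Co. gets 5 moving first and 3 moving second, so South Co. prefers to move first.

first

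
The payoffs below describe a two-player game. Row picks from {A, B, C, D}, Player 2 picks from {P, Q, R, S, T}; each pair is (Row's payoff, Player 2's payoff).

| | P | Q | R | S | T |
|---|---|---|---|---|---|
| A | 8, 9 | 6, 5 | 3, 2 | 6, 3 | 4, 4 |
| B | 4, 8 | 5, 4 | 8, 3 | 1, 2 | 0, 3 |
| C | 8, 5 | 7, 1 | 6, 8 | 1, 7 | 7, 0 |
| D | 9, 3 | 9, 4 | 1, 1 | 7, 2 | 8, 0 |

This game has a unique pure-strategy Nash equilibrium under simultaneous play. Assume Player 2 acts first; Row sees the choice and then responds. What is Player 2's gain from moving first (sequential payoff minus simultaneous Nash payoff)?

Row best-responds to each possible Player 2 move:
- P: Row compares 8, 4, 8, 9 and picks D; Player 2 would get 3.
- Q: Row compares 6, 5, 7, 9 and picks D; Player 2 would get 4.
- R: Row compares 3, 8, 6, 1 and picks B; Player 2 would get 3.
- S: Row compares 6, 1, 1, 7 and picks D; Player 2 would get 2.
- T: Row compares 4, 0, 7, 8 and picks D; Player 2 would get 0.
Among 3, 4, 3, 2, 0, the best is 4 at Q. Subgame-perfect outcome: (D, Q) with payoffs (9, 4).
For the simultaneous game, intersect best replies.
Row's best replies: P→D; Q→D; R→B; S→D; T→D.
Player 2's best replies: A→P; B→P; C→R; D→Q.
Only (D, Q) has each player best-responding; Nash payoffs (9, 4).
Player 2's commitment gain: 4 − 4 = 0.

0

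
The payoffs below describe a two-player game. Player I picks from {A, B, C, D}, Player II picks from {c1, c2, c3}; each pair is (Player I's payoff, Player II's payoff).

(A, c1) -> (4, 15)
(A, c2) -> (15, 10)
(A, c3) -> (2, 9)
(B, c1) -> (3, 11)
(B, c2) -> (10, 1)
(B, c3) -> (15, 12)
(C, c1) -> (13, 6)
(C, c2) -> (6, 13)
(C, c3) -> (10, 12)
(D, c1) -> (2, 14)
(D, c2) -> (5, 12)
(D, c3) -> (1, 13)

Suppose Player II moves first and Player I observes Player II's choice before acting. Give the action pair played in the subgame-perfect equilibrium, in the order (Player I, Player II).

Solve by backward induction (Player II leads).
- c1: Player I compares 4, 3, 13, 2 and picks C; Player II would get 6.
- c2: Player I compares 15, 10, 6, 5 and picks A; Player II would get 10.
- c3: Player I compares 2, 15, 10, 1 and picks B; Player II would get 12.
Maximizing over 6, 10, 12, Player II chooses c3. Subgame-perfect outcome: (B, c3) with payoffs (15, 12).

(B, c3)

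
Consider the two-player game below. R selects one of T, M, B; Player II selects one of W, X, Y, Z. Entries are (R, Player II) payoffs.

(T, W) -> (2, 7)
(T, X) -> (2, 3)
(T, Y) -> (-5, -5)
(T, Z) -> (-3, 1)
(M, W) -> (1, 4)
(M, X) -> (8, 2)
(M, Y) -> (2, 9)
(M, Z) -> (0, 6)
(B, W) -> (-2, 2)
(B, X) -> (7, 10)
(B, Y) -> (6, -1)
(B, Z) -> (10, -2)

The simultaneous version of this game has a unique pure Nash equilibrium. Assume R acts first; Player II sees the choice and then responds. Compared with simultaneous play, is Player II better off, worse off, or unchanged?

Solve by backward induction (R leads).
- T → Player II plays W (best of 7, 3, -5, 1); R gets 2.
- M → Player II plays Y (best of 4, 2, 9, 6); R gets 2.
- B → Player II plays X (best of 2, 10, -1, -2); R gets 7.
Maximizing over 2, 2, 7, R chooses B. Subgame-perfect outcome: (B, X) with payoffs (7, 10).
For the simultaneous game, intersect best replies.
R's best replies: W→T; X→M; Y→B; Z→B.
Player II's best replies: T→W; M→Y; B→X.
The unique mutual best reply is (T, W), giving (2, 7).
Player II earns 10 sequentially versus 7 at the Nash outcome: better off.

better off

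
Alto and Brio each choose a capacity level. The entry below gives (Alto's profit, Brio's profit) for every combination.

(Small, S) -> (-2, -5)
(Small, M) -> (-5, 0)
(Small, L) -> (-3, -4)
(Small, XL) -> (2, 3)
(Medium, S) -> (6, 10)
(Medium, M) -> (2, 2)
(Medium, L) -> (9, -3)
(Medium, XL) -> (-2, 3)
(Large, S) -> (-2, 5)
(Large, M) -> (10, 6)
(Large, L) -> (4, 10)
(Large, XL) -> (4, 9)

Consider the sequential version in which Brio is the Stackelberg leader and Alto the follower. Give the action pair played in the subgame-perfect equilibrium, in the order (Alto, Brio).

(Medium, S)

Work backward from Alto's decision.
- S → Alto plays Medium (best of -2, 6, -2); Brio gets 10.
- M → Alto plays Large (best of -5, 2, 10); Brio gets 6.
- L → Alto plays Medium (best of -3, 9, 4); Brio gets -3.
- XL → Alto plays Large (best of 2, -2, 4); Brio gets 9.
Maximizing over 10, 6, -3, 9, Brio chooses S. Subgame-perfect outcome: (Medium, S) with payoffs (6, 10).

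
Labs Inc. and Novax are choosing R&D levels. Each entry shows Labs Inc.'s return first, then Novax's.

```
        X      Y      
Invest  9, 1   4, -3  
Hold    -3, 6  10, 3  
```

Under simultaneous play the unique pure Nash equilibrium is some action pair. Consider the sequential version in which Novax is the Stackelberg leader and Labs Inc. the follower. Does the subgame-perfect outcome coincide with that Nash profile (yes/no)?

Backward induction with Novax moving first.
- X: BR = Invest, leader payoff 1.
- Y: BR = Hold, leader payoff 3.
Among 1, 3, the best is 3 at Y. Subgame-perfect outcome: (Hold, Y) with payoffs (10, 3).
Under simultaneous play:
Labs Inc.'s best replies: X→Invest; Y→Hold.
Novax's best replies: Invest→X; Hold→X.
The unique mutual best reply is (Invest, X), giving (9, 1).
Sequential outcome (Hold, Y) differs from the Nash profile (Invest, X).

no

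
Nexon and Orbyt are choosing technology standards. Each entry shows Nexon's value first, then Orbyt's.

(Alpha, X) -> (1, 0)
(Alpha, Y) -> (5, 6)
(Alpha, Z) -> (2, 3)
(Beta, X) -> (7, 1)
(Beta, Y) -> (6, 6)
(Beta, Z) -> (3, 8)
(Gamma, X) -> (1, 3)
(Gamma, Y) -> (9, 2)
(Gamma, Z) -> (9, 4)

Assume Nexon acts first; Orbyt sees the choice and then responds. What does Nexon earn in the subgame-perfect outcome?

Solve by backward induction (Nexon leads).
- Alpha: Orbyt compares 0, 6, 3 and picks Y; Nexon would get 5.
- Beta: Orbyt compares 1, 6, 8 and picks Z; Nexon would get 3.
- Gamma: Orbyt compares 3, 2, 4 and picks Z; Nexon would get 9.
Among 5, 3, 9, the best is 9 at Gamma. Subgame-perfect outcome: (Gamma, Z) with payoffs (9, 4).

9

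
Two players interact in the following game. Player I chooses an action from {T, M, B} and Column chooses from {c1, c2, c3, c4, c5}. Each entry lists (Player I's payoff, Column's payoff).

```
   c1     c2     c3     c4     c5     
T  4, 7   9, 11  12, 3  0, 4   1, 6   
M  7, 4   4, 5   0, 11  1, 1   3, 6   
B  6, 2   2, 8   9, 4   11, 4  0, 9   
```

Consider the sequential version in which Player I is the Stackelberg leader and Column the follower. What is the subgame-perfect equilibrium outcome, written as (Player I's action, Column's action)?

(T, c2)

Solve by backward induction (Player I leads).
- T: Column compares 7, 11, 3, 4, 6 and picks c2; Player I would get 9.
- M: Column compares 4, 5, 11, 1, 6 and picks c3; Player I would get 0.
- B: Column compares 2, 8, 4, 4, 9 and picks c5; Player I would get 0.
Among 9, 0, 0, the best is 9 at T. Subgame-perfect outcome: (T, c2) with payoffs (9, 11).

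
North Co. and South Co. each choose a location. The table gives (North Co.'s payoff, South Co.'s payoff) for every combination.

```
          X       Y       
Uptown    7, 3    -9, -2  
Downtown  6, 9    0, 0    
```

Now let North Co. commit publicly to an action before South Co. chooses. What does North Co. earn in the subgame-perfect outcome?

Work backward from South Co.'s decision.
- Uptown → South Co. plays X (best of 3, -2); North Co. gets 7.
- Downtown → South Co. plays X (best of 9, 0); North Co. gets 6.
North Co.'s induced payoffs are 7, 6, so North Co. commits to Uptown. Subgame-perfect outcome: (Uptown, X) with payoffs (7, 3).

7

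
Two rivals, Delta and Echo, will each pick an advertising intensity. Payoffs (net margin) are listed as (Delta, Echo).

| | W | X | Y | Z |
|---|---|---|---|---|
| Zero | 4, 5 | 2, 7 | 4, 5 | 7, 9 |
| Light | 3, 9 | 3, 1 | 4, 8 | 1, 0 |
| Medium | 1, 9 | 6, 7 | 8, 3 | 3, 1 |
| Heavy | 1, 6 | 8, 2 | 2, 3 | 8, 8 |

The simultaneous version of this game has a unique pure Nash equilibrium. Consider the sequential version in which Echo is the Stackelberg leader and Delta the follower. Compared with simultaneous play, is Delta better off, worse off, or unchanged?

Solve by backward induction (Echo leads).
- W: Delta compares 4, 3, 1, 1 and picks Zero; Echo would get 5.
- X: Delta compares 2, 3, 6, 8 and picks Heavy; Echo would get 2.
- Y: Delta compares 4, 4, 8, 2 and picks Medium; Echo would get 3.
- Z: Delta compares 7, 1, 3, 8 and picks Heavy; Echo would get 8.
Among 5, 2, 3, 8, the best is 8 at Z. Subgame-perfect outcome: (Heavy, Z) with payoffs (8, 8).
Now find the simultaneous Nash equilibrium.
Delta's best replies: W→Zero; X→Heavy; Y→Medium; Z→Heavy.
Echo's best replies: Zero→Z; Light→W; Medium→W; Heavy→Z.
The unique mutual best reply is (Heavy, Z), giving (8, 8).
Delta earns 8 sequentially versus 8 at the Nash outcome: unchanged.

unchanged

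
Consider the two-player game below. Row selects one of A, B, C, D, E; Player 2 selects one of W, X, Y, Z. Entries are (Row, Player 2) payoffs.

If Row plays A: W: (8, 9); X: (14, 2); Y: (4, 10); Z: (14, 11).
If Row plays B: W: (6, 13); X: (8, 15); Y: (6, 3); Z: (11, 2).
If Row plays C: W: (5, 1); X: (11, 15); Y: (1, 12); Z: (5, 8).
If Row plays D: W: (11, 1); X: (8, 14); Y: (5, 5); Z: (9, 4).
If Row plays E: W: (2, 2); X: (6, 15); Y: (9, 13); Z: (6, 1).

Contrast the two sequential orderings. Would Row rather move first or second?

first

If Row leads: Player 2's best replies are A→Z, B→X, C→X, D→X, E→X; Row's induced payoffs 14, 8, 11, 8, 6; outcome (A, Z), payoffs (14, 11).
If Player 2 leads: Row's best replies are W→D, X→A, Y→E, Z→A; Player 2's induced payoffs 1, 2, 13, 11; outcome (E, Y), payoffs (9, 13).
Row gets 14 moving first and 9 moving second, so Row prefers to move first.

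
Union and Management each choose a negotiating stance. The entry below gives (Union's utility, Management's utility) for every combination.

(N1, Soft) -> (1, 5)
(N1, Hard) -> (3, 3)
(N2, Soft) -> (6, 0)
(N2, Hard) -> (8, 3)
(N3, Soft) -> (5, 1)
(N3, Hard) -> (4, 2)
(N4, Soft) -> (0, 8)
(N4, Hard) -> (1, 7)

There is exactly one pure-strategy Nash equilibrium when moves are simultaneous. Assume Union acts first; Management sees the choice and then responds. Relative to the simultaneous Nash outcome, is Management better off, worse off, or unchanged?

unchanged

Work backward from Management's decision.
- N1 → Management plays Soft (best of 5, 3); Union gets 1.
- N2 → Management plays Hard (best of 0, 3); Union gets 8.
- N3 → Management plays Hard (best of 1, 2); Union gets 4.
- N4 → Management plays Soft (best of 8, 7); Union gets 0.
Maximizing over 1, 8, 4, 0, Union chooses N2. Subgame-perfect outcome: (N2, Hard) with payoffs (8, 3).
Under simultaneous play:
Union's best replies: Soft→N2; Hard→N2.
Management's best replies: N1→Soft; N2→Hard; N3→Hard; N4→Soft.
The unique mutual best reply is (N2, Hard), giving (8, 3).
Management earns 3 sequentially versus 3 at the Nash outcome: unchanged.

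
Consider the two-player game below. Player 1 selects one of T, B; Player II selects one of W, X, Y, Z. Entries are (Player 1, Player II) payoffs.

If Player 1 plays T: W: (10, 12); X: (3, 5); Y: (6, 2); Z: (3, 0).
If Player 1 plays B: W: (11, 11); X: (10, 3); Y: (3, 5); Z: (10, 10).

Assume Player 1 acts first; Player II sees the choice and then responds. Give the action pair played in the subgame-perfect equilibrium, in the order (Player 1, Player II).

Solve by backward induction (Player 1 leads).
- T: Player II compares 12, 5, 2, 0 and picks W; Player 1 would get 10.
- B: Player II compares 11, 3, 5, 10 and picks W; Player 1 would get 11.
Maximizing over 10, 11, Player 1 chooses B. Subgame-perfect outcome: (B, W) with payoffs (11, 11).

(B, W)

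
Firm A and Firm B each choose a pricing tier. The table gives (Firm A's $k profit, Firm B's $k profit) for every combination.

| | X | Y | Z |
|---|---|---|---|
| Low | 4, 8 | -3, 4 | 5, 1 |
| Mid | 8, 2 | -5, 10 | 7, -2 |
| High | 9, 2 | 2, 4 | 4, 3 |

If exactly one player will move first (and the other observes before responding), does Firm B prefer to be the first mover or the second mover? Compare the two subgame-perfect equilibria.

second

If Firm A leads: Firm B's best replies are Low→X, Mid→Y, High→Y; Firm A's induced payoffs 4, -5, 2; outcome (Low, X), payoffs (4, 8).
If Firm B leads: Firm A's best replies are X→High, Y→High, Z→Mid; Firm B's induced payoffs 2, 4, -2; outcome (High, Y), payoffs (2, 4).
Firm B gets 4 moving first and 8 moving second, so Firm B prefers to move second.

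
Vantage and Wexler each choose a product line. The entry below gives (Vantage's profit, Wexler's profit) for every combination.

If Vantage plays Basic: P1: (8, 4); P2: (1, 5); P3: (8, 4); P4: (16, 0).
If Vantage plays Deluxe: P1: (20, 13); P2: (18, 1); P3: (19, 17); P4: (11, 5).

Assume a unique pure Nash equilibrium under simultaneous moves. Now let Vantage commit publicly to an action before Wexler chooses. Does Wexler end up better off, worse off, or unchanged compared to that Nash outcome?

Work backward from Wexler's decision.
- Basic → Wexler plays P2 (best of 4, 5, 4, 0); Vantage gets 1.
- Deluxe → Wexler plays P3 (best of 13, 1, 17, 5); Vantage gets 19.
Vantage's induced payoffs are 1, 19, so Vantage commits to Deluxe. Subgame-perfect outcome: (Deluxe, P3) with payoffs (19, 17).
Now find the simultaneous Nash equilibrium.
Vantage's best replies: P1→Deluxe; P2→Deluxe; P3→Deluxe; P4→Basic.
Wexler's best replies: Basic→P2; Deluxe→P3.
Only (Deluxe, P3) has each player best-responding; Nash payoffs (19, 17).
Wexler earns 17 sequentially versus 17 at the Nash outcome: unchanged.

unchanged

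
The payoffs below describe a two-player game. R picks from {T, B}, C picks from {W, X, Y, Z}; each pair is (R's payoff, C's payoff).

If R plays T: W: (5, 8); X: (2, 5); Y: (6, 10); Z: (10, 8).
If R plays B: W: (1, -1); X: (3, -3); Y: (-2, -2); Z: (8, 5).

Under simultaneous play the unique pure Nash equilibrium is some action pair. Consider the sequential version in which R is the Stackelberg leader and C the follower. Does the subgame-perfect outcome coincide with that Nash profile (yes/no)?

no

Solve by backward induction (R leads).
- T → C plays Y (best of 8, 5, 10, 8); R gets 6.
- B → C plays Z (best of -1, -3, -2, 5); R gets 8.
R's induced payoffs are 6, 8, so R commits to B. Subgame-perfect outcome: (B, Z) with payoffs (8, 5).
For the simultaneous game, intersect best replies.
R's best replies: W→T; X→B; Y→T; Z→T.
C's best replies: T→Y; B→Z.
The unique mutual best reply is (T, Y), giving (6, 10).
Sequential outcome (B, Z) differs from the Nash profile (T, Y).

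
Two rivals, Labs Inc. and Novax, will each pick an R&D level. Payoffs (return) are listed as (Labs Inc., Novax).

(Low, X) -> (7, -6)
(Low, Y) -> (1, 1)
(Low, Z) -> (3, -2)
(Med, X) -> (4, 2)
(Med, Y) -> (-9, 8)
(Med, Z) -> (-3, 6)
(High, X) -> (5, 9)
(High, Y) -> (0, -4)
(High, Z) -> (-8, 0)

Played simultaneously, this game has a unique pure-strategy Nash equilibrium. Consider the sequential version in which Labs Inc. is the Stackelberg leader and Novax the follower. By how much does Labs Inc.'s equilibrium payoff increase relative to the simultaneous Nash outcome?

4

Solve by backward induction (Labs Inc. leads).
- Low → Novax plays Y (best of -6, 1, -2); Labs Inc. gets 1.
- Med → Novax plays Y (best of 2, 8, 6); Labs Inc. gets -9.
- High → Novax plays X (best of 9, -4, 0); Labs Inc. gets 5.
Labs Inc.'s induced payoffs are 1, -9, 5, so Labs Inc. commits to High. Subgame-perfect outcome: (High, X) with payoffs (5, 9).
For the simultaneous game, intersect best replies.
Labs Inc.'s best replies: X→Low; Y→Low; Z→Low.
Novax's best replies: Low→Y; Med→Y; High→X.
Only (Low, Y) has each player best-responding; Nash payoffs (1, 1).
Labs Inc.'s commitment gain: 5 − 1 = 4.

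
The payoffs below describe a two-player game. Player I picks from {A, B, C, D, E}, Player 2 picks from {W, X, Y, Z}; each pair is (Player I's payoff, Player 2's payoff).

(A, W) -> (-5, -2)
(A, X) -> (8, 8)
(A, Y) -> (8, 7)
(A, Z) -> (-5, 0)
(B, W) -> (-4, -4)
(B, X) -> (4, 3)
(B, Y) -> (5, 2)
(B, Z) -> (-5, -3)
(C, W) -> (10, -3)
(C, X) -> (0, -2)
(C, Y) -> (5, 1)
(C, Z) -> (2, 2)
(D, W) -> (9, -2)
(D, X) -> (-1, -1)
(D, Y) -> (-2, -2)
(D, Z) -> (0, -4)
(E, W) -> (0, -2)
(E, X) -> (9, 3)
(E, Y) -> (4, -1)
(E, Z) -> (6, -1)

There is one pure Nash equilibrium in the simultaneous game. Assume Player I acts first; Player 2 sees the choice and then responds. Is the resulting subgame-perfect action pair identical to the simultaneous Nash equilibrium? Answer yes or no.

yes

Backward induction with Player I moving first.
- A: Player 2 compares -2, 8, 7, 0 and picks X; Player I would get 8.
- B: Player 2 compares -4, 3, 2, -3 and picks X; Player I would get 4.
- C: Player 2 compares -3, -2, 1, 2 and picks Z; Player I would get 2.
- D: Player 2 compares -2, -1, -2, -4 and picks X; Player I would get -1.
- E: Player 2 compares -2, 3, -1, -1 and picks X; Player I would get 9.
Player I's induced payoffs are 8, 4, 2, -1, 9, so Player I commits to E. Subgame-perfect outcome: (E, X) with payoffs (9, 3).
Now find the simultaneous Nash equilibrium.
Player I's best replies: W→C; X→E; Y→A; Z→E.
Player 2's best replies: A→X; B→X; C→Z; D→X; E→X.
The unique mutual best reply is (E, X), giving (9, 3).
Sequential outcome (E, X) coincides with the Nash profile (E, X).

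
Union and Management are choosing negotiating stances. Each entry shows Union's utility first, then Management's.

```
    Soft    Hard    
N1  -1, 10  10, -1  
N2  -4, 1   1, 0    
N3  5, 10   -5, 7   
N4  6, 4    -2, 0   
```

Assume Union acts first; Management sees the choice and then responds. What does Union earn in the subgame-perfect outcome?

6

Management best-responds to each possible Union move:
- N1: Management compares 10, -1 and picks Soft; Union would get -1.
- N2: Management compares 1, 0 and picks Soft; Union would get -4.
- N3: Management compares 10, 7 and picks Soft; Union would get 5.
- N4: Management compares 4, 0 and picks Soft; Union would get 6.
Among -1, -4, 5, 6, the best is 6 at N4. Subgame-perfect outcome: (N4, Soft) with payoffs (6, 4).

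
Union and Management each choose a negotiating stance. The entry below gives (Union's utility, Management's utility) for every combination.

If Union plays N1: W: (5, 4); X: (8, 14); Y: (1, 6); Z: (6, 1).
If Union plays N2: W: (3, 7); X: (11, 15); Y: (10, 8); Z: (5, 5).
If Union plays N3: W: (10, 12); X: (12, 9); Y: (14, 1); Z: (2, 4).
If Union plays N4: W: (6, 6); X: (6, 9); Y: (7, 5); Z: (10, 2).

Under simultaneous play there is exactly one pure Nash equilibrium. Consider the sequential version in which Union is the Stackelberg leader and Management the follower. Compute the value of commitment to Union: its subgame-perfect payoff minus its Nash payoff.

1

Management best-responds to each possible Union move:
- N1 → Management plays X (best of 4, 14, 6, 1); Union gets 8.
- N2 → Management plays X (best of 7, 15, 8, 5); Union gets 11.
- N3 → Management plays W (best of 12, 9, 1, 4); Union gets 10.
- N4 → Management plays X (best of 6, 9, 5, 2); Union gets 6.
Union's induced payoffs are 8, 11, 10, 6, so Union commits to N2. Subgame-perfect outcome: (N2, X) with payoffs (11, 15).
Under simultaneous play:
Union's best replies: W→N3; X→N3; Y→N3; Z→N4.
Management's best replies: N1→X; N2→X; N3→W; N4→X.
The unique mutual best reply is (N3, W), giving (10, 12).
Union's commitment gain: 11 − 10 = 1.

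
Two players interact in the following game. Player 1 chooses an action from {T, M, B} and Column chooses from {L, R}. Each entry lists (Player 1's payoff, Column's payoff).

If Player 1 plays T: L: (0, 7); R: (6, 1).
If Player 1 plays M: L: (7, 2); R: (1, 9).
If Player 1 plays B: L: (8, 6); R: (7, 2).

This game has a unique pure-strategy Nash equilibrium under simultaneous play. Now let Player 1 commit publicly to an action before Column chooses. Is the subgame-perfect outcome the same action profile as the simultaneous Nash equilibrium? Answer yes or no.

yes

Backward induction with Player 1 moving first.
- T → Column plays L (best of 7, 1); Player 1 gets 0.
- M → Column plays R (best of 2, 9); Player 1 gets 1.
- B → Column plays L (best of 6, 2); Player 1 gets 8.
Among 0, 1, 8, the best is 8 at B. Subgame-perfect outcome: (B, L) with payoffs (8, 6).
Now find the simultaneous Nash equilibrium.
Player 1's best replies: L→B; R→B.
Column's best replies: T→L; M→R; B→L.
The unique mutual best reply is (B, L), giving (8, 6).
Sequential outcome (B, L) coincides with the Nash profile (B, L).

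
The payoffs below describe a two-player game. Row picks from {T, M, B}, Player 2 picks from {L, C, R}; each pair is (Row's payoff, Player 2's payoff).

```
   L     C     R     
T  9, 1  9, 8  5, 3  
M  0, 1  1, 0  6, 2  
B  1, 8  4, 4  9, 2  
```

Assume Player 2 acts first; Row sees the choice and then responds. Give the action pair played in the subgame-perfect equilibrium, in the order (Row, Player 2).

Solve by backward induction (Player 2 leads).
- L: Row compares 9, 0, 1 and picks T; Player 2 would get 1.
- C: Row compares 9, 1, 4 and picks T; Player 2 would get 8.
- R: Row compares 5, 6, 9 and picks B; Player 2 would get 2.
Maximizing over 1, 8, 2, Player 2 chooses C. Subgame-perfect outcome: (T, C) with payoffs (9, 8).

(T, C)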